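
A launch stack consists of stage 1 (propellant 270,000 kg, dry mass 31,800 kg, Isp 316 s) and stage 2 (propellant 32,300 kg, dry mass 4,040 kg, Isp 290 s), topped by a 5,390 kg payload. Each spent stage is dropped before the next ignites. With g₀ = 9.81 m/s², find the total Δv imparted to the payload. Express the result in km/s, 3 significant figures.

Ignition mass of stage 1 = 270,000+31,800 + 32,300+4,040 + 5,390 = 343,530 kg.
Stage 1: m₀ = 343,530 kg, m_f = 343,530 − 270,000 = 73,530 kg; Δv = 316×9.81×ln(4.672) = 3100.0×1.5416 ≈ 4779 m/s.
Stage 2: m₀ = 41,730 kg, m_f = 41,730 − 32,300 = 9,430 kg; Δv = 290×9.81×ln(4.425) = 2844.9×1.4873 ≈ 4231 m/s.
Total Δv = 4779 + 4231 = 9010 m/s.

Δv ≈ 9.01 km/s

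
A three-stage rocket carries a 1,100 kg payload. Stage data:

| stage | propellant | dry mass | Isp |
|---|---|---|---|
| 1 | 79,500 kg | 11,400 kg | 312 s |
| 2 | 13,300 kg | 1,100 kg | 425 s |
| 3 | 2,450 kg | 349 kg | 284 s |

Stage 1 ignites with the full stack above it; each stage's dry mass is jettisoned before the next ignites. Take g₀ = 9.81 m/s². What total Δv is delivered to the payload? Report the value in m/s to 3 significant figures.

Δv ≈ 12200 m/s

Ignition mass of stage 1 = 79,500+11,400 + 13,300+1,100 + 2,450+349 + 1,100 = 109,199 kg.
Stage 1: m₀ = 109,199 kg, m_f = 109,199 − 79,500 = 29,699 kg; Δv = 312×9.81×ln(3.677) = 3060.7×1.3021 ≈ 3985 m/s.
Stage 2: m₀ = 18,299 kg, m_f = 18,299 − 13,300 = 4,999 kg; Δv = 425×9.81×ln(3.661) = 4169.2×1.2976 ≈ 5410 m/s.
Stage 3: m₀ = 3,899 kg, m_f = 3,899 − 2,450 = 1,449 kg; Δv = 284×9.81×ln(2.691) = 2786.0×0.9898 ≈ 2758 m/s.
Total Δv = 3985 + 5410 + 2758 = 12153 m/s.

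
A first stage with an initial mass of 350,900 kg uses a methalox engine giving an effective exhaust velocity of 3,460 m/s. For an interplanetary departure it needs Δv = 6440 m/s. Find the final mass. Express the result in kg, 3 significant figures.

By the Tsiolkovsky rocket equation, m₀/m_f = exp(Δv / v_e) = exp(6440 / 3460.0) = exp(1.8613) = 6.4319.
m_f = m₀ / 6.4319 = 350,900 / 6.4319 = 54,556.2 kg.

final mass ≈ 54600 kg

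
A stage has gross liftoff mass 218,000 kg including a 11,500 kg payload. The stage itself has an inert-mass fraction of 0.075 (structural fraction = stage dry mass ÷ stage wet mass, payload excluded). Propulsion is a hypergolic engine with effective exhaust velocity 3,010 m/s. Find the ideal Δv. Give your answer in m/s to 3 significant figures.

Stage wet mass = m₀ − payload = 218,000 − 11,500 = 206,500 kg.
Stage dry mass = ε × stage wet mass = 0.075 × 206,500 = 15,487.5 kg.
Burnout mass m_f = stage dry + payload = 15,487.5 + 11,500 = 26,987.5 kg.
From the ideal rocket equation, Δv = v_e · ln(218,000/26,987.5) = 3010.0 × ln(8.078) = 3010.0 × 2.0891 ≈ 6288 m/s.

Δv ≈ 6290 m/s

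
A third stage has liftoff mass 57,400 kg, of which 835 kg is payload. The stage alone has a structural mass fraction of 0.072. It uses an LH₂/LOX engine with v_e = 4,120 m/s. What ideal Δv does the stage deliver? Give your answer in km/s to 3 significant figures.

Stage wet mass = m₀ − payload = 57,400 − 835 = 56,565 kg.
Stage dry mass = ε × stage wet mass = 0.072 × 56,565 = 4,072.68 kg.
Burnout mass m_f = stage dry + payload = 4,072.68 + 835 = 4,907.68 kg.
From the ideal rocket equation, Δv = v_e · ln(57,400/4,907.68) = 4120.0 × ln(11.7) = 4120.0 × 2.4592 ≈ 10132 m/s.

Δv ≈ 10.1 km/s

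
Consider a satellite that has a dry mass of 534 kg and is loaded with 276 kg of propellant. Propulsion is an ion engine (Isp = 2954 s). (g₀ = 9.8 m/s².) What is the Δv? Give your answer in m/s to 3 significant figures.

Δv ≈ 12100 m/s

v_e = Isp · g₀ = 2954 × 9.8 = 28949.2 m/s.
m₀ = m_dry + m_prop = 534 + 276 = 810 kg.
Δv = v_e · ln(m₀/m_f) = 28949.2 × ln(1.517) = 28949.2 × 0.4166 ≈ 12061.3 m/s.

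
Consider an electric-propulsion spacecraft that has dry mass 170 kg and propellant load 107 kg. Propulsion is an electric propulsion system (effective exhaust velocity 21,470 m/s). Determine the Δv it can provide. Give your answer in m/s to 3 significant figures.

m₀ = m_dry + m_prop = 170 + 107 = 277 kg.
Rocket equation: Δv = v_e · ln(m₀/m_f) = 21470.0 × ln(1.629) = 21470.0 × 0.4882 ≈ 10482.1 m/s.

Δv ≈ 10500 m/s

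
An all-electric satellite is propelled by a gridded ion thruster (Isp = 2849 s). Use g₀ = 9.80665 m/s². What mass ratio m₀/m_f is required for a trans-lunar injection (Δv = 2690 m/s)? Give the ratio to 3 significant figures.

v_e = Isp · g₀ = 2849 × 9.80665 = 27939.1 m/s.
By the Tsiolkovsky rocket equation, m₀/m_f = exp(Δv / v_e) = exp(2690 / 27939.1) = exp(0.0963) = 1.1011.

mass ratio ≈ 1.10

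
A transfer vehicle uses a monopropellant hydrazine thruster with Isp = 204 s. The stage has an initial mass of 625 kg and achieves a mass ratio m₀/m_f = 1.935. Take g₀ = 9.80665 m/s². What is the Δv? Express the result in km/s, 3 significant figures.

Δv ≈ 1.32 km/s

v_e = Isp · g₀ = 204 × 9.80665 = 2000.6 m/s.
From the ideal rocket equation, Δv = v_e · ln(1.935) = 2000.6 × 0.6601 ≈ 1320.6 m/s.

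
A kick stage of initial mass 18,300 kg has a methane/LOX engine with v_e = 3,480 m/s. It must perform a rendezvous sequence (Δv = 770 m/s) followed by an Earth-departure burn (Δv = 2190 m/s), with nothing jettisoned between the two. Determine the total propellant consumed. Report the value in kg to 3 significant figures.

total propellant consumed ≈ 10500 kg

After the first burn: m = 18300 × exp(−770/3480.0) = 18300 × 0.80150 = 14,667.5 kg.
After the second burn: m = 14,667.5 × exp(−2190/3480.0) = 14,667.5 × 0.53296 = 7,817.19 kg.
Total propellant = m₀ − m_final = 18300 − 7,817.19 = 10,482.81 kg.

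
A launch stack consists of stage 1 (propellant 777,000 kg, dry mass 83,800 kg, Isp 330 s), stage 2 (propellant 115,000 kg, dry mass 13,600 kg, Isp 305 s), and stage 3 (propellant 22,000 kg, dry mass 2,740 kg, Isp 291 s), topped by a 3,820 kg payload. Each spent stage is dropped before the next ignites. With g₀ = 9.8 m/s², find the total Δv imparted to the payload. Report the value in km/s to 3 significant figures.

Δv ≈ 12.8 km/s

Ignition mass of stage 1 = 777,000+83,800 + 115,000+13,600 + 22,000+2,740 + 3,820 = 1,017,960 kg.
Stage 1: m₀ = 1,017,960 kg, m_f = 1,017,960 − 777,000 = 240,960 kg; Δv = 330×9.8×ln(4.225) = 3234.0×1.4409 ≈ 4660 m/s.
Stage 2: m₀ = 157,160 kg, m_f = 157,160 − 115,000 = 42,160 kg; Δv = 305×9.8×ln(3.728) = 2989.0×1.3158 ≈ 3933 m/s.
Stage 3: m₀ = 28,560 kg, m_f = 28,560 − 22,000 = 6,560 kg; Δv = 291×9.8×ln(4.354) = 2851.8×1.4710 ≈ 4195 m/s.
Total Δv = 4660 + 3933 + 4195 = 12788 m/s.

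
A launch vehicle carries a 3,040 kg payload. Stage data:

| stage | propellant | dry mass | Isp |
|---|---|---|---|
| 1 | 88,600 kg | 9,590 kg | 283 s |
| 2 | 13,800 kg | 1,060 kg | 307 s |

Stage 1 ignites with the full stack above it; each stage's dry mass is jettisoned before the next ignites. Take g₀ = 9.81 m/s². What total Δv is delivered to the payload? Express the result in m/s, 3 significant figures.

Δv ≈ 8440 m/s

Ignition mass of stage 1 = 88,600+9,590 + 13,800+1,060 + 3,040 = 116,090 kg.
Stage 1: m₀ = 116,090 kg, m_f = 116,090 − 88,600 = 27,490 kg; Δv = 283×9.81×ln(4.223) = 2776.2×1.4405 ≈ 3999 m/s.
Stage 2: m₀ = 17,900 kg, m_f = 17,900 − 13,800 = 4,100 kg; Δv = 307×9.81×ln(4.366) = 3011.7×1.4738 ≈ 4439 m/s.
Total Δv = 3999 + 4439 = 8438 m/s.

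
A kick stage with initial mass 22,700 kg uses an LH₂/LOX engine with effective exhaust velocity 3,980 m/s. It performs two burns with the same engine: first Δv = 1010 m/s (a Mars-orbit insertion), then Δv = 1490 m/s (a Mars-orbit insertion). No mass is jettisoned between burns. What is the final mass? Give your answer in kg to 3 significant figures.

After the first burn: m = 22700 × exp(−1010/3980.0) = 22700 × 0.77587 = 17,612.2 kg.
After the second burn: m = 17,612.2 × exp(−1490/3980.0) = 17,612.2 × 0.68772 = 12,112.3 kg.

final mass ≈ 12100 kg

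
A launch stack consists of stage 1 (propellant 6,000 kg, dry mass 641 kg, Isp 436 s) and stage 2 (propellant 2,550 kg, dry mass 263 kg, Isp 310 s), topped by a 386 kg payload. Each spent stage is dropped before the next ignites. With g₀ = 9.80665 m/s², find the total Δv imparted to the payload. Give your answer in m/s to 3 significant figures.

Δv ≈ 8870 m/s

Ignition mass of stage 1 = 6,000+641 + 2,550+263 + 386 = 9,840 kg.
Stage 1: m₀ = 9,840 kg, m_f = 9,840 − 6,000 = 3,840 kg; Δv = 436×9.80665×ln(2.562) = 4275.7×0.9410 ≈ 4023 m/s.
Stage 2: m₀ = 3,199 kg, m_f = 3,199 − 2,550 = 649 kg; Δv = 310×9.80665×ln(4.929) = 3040.1×1.5952 ≈ 4849 m/s.
Total Δv = 4023 + 4849 = 8872 m/s.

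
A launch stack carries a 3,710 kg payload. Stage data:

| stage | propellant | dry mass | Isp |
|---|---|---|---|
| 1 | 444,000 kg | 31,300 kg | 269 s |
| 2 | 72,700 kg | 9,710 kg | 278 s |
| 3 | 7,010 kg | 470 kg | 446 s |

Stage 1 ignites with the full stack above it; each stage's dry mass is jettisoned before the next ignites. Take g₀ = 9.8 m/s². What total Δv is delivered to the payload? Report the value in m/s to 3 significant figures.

Ignition mass of stage 1 = 444,000+31,300 + 72,700+9,710 + 7,010+470 + 3,710 = 568,900 kg.
Stage 1: m₀ = 568,900 kg, m_f = 568,900 − 444,000 = 124,900 kg; Δv = 269×9.8×ln(4.555) = 2636.2×1.5162 ≈ 3997 m/s.
Stage 2: m₀ = 93,600 kg, m_f = 93,600 − 72,700 = 20,900 kg; Δv = 278×9.8×ln(4.478) = 2724.4×1.4993 ≈ 4085 m/s.
Stage 3: m₀ = 11,190 kg, m_f = 11,190 − 7,010 = 4,180 kg; Δv = 446×9.8×ln(2.677) = 4370.8×0.9847 ≈ 4304 m/s.
Total Δv = 3997 + 4085 + 4304 = 12386 m/s.

Δv ≈ 12400 m/s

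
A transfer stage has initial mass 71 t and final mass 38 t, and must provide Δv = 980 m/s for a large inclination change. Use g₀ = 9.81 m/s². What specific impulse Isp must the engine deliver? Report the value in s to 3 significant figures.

Isp ≈ 160 s

ln(m₀/m_f) = ln(71000/38000) = ln(1.868) = 0.6251.
By the Tsiolkovsky rocket equation, v_e = Δv / ln(m₀/m_f) = 980 / 0.6251 = 1567.8 m/s.
Isp = v_e / g₀ = 1567.8 / 9.81 = 159.8 s.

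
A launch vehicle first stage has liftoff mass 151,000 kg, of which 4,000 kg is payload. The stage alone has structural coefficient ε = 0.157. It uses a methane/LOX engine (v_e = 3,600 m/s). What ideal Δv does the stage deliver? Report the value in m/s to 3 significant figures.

Stage wet mass = m₀ − payload = 151,000 − 4,000 = 147,000 kg.
Stage dry mass = ε × stage wet mass = 0.157 × 147,000 = 23,079 kg.
Burnout mass m_f = stage dry + payload = 23,079 + 4,000 = 27,079 kg.
Δv = v_e · ln(151,000/27,079) = 3600.0 × ln(5.576) = 3600.0 × 1.7185 ≈ 6187 m/s.

Δv ≈ 6190 m/s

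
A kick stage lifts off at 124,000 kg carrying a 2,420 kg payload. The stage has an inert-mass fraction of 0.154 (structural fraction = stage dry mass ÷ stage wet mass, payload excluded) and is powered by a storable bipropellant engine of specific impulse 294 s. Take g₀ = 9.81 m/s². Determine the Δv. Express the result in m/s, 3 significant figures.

Δv ≈ 5100 m/s

Stage wet mass = m₀ − payload = 124,000 − 2,420 = 121,580 kg.
Stage dry mass = ε × stage wet mass = 0.154 × 121,580 = 18,723.3 kg.
Burnout mass m_f = stage dry + payload = 18,723.3 + 2,420 = 21,143.3 kg.
v_e = Isp · g₀ = 294 × 9.81 = 2884.1 m/s.
Δv = v_e · ln(124,000/21,143.3) = 2884.1 × ln(5.865) = 2884.1 × 1.7690 ≈ 5102 m/s.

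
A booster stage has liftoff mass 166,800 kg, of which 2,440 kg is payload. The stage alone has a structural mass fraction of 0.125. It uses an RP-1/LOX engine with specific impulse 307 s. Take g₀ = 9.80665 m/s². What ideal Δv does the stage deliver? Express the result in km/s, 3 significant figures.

Δv ≈ 5.97 km/s

Stage wet mass = m₀ − payload = 166,800 − 2,440 = 164,360 kg.
Stage dry mass = ε × stage wet mass = 0.125 × 164,360 = 20,545 kg.
Burnout mass m_f = stage dry + payload = 20,545 + 2,440 = 22,985 kg.
v_e = Isp · g₀ = 307 × 9.80665 = 3010.6 m/s.
From the ideal rocket equation, Δv = v_e · ln(166,800/22,985) = 3010.6 × ln(7.257) = 3010.6 × 1.9820 ≈ 5967 m/s.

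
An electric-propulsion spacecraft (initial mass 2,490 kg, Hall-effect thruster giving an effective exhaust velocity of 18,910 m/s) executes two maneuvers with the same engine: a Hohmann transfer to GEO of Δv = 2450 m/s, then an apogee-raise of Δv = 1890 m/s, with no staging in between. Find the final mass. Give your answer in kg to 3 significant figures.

final mass ≈ 1980 kg

After the first burn: m = 2490 × exp(−2450/18910.0) = 2490 × 0.87848 = 2,187.42 kg.
After the second burn: m = 2,187.42 × exp(−1890/18910.0) = 2,187.42 × 0.90489 = 1,979.37 kg.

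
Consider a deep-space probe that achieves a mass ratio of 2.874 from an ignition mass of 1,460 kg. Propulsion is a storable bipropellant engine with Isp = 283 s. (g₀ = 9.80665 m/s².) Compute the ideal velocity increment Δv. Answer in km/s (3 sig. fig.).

v_e = Isp · g₀ = 283 × 9.80665 = 2775.3 m/s.
Δv = v_e · ln(2.874) = 2775.3 × 1.0557 ≈ 2929.9 m/s.

Δv ≈ 2.93 km/s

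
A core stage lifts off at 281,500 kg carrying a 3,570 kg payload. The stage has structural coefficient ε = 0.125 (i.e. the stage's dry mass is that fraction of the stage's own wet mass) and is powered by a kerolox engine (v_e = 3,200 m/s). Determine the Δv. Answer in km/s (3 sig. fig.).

Δv ≈ 6.38 km/s

Stage wet mass = m₀ − payload = 281,500 − 3,570 = 277,930 kg.
Stage dry mass = ε × stage wet mass = 0.125 × 277,930 = 34,741.3 kg.
Burnout mass m_f = stage dry + payload = 34,741.3 + 3,570 = 38,311.3 kg.
Using Δv = v_e ln(m₀/m_f): Δv = v_e · ln(281,500/38,311.3) = 3200.0 × ln(7.348) = 3200.0 × 1.9944 ≈ 6382 m/s.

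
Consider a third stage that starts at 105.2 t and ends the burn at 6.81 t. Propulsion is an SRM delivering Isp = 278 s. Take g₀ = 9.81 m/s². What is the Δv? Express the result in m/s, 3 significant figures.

Δv ≈ 7470 m/s

v_e = Isp · g₀ = 278 × 9.81 = 2727.2 m/s.
Rocket equation: Δv = v_e · ln(m₀/m_f) = 2727.2 × ln(15.45) = 2727.2 × 2.7375 ≈ 7465.6 m/s.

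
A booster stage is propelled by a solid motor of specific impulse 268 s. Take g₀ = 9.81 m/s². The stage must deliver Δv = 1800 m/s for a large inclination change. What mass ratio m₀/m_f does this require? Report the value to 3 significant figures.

v_e = Isp · g₀ = 268 × 9.81 = 2629.1 m/s.
m₀/m_f = exp(Δv / v_e) = exp(1800 / 2629.1) = exp(0.6847) = 1.9831.

mass ratio ≈ 1.98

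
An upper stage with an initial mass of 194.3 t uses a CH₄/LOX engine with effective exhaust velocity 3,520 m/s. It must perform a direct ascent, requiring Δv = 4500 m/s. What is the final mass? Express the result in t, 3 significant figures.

Using Δv = v_e ln(m₀/m_f): m₀/m_f = exp(Δv / v_e) = exp(4500 / 3520.0) = exp(1.2784) = 3.5909.
m_f = m₀ / 3.5909 = 194.3 / 3.5909 = 54.109 t.

final mass ≈ 54.1 t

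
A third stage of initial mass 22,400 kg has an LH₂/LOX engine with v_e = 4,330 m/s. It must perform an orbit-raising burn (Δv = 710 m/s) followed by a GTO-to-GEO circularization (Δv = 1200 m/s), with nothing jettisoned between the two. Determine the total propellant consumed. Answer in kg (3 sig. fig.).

total propellant consumed ≈ 7990 kg

After the first burn: m = 22400 × exp(−710/4330.0) = 22400 × 0.84877 = 19,012.4 kg.
After the second burn: m = 19,012.4 × exp(−1200/4330.0) = 19,012.4 × 0.75795 = 14,410.4 kg.
Total propellant = m₀ − m_final = 22400 − 14,410.4 = 7,989.6 kg.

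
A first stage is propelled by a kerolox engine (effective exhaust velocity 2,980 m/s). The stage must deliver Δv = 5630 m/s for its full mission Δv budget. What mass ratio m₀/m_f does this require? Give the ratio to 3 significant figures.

mass ratio ≈ 6.61

By the Tsiolkovsky rocket equation, m₀/m_f = exp(Δv / v_e) = exp(5630 / 2980.0) = exp(1.8893) = 6.6145.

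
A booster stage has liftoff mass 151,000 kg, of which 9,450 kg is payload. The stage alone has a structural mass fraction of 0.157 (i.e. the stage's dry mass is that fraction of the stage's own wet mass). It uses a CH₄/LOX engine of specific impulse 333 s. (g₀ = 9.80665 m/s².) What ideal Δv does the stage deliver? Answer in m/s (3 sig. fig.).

Stage wet mass = m₀ − payload = 151,000 − 9,450 = 141,550 kg.
Stage dry mass = ε × stage wet mass = 0.157 × 141,550 = 22,223.4 kg.
Burnout mass m_f = stage dry + payload = 22,223.4 + 9,450 = 31,673.4 kg.
v_e = Isp · g₀ = 333 × 9.80665 = 3265.6 m/s.
Δv = v_e · ln(151,000/31,673.4) = 3265.6 × ln(4.767) = 3265.6 × 1.5618 ≈ 5100 m/s.

Δv ≈ 5100 m/s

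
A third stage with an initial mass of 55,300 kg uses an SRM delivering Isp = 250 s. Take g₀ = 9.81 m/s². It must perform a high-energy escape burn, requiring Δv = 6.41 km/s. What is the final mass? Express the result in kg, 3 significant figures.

final mass ≈ 4050 kg

v_e = Isp · g₀ = 250 × 9.81 = 2452.5 m/s.
By the Tsiolkovsky rocket equation, m₀/m_f = exp(Δv / v_e) = exp(6410 / 2452.5) = exp(2.6137) = 13.6489.
m_f = m₀ / 13.6489 = 55,300 / 13.6489 = 4,051.61 kg.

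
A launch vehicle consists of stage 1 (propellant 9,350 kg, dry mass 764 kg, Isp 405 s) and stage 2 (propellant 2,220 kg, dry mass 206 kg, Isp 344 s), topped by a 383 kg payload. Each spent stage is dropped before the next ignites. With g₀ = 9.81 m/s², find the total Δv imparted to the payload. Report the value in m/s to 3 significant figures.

Ignition mass of stage 1 = 9,350+764 + 2,220+206 + 383 = 12,923 kg.
Stage 1: m₀ = 12,923 kg, m_f = 12,923 − 9,350 = 3,573 kg; Δv = 405×9.81×ln(3.617) = 3973.1×1.2856 ≈ 5108 m/s.
Stage 2: m₀ = 2,809 kg, m_f = 2,809 − 2,220 = 589 kg; Δv = 344×9.81×ln(4.769) = 3374.6×1.5622 ≈ 5272 m/s.
Total Δv = 5108 + 5272 = 10380 m/s.

Δv ≈ 10400 m/s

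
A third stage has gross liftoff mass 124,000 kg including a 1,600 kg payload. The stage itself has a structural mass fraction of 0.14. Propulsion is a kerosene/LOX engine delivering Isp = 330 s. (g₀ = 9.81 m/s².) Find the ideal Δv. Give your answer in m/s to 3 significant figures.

Stage wet mass = m₀ − payload = 124,000 − 1,600 = 122,400 kg.
Stage dry mass = ε × stage wet mass = 0.14 × 122,400 = 17,136 kg.
Burnout mass m_f = stage dry + payload = 17,136 + 1,600 = 18,736 kg.
v_e = Isp · g₀ = 330 × 9.81 = 3237.3 m/s.
Δv = v_e · ln(124,000/18,736) = 3237.3 × ln(6.618) = 3237.3 × 1.8898 ≈ 6118 m/s.

Δv ≈ 6120 m/s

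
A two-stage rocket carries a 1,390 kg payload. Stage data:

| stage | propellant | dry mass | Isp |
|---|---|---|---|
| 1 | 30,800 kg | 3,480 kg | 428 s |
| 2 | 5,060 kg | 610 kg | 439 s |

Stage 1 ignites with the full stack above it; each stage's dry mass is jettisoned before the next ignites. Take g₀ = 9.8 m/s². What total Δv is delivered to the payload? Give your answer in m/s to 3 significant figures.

Δv ≈ 11200 m/s

Ignition mass of stage 1 = 30,800+3,480 + 5,060+610 + 1,390 = 41,340 kg.
Stage 1: m₀ = 41,340 kg, m_f = 41,340 − 30,800 = 10,540 kg; Δv = 428×9.8×ln(3.922) = 4194.4×1.3667 ≈ 5732 m/s.
Stage 2: m₀ = 7,060 kg, m_f = 7,060 − 5,060 = 2,000 kg; Δv = 439×9.8×ln(3.53) = 4302.2×1.2613 ≈ 5426 m/s.
Total Δv = 5732 + 5426 = 11158 m/s.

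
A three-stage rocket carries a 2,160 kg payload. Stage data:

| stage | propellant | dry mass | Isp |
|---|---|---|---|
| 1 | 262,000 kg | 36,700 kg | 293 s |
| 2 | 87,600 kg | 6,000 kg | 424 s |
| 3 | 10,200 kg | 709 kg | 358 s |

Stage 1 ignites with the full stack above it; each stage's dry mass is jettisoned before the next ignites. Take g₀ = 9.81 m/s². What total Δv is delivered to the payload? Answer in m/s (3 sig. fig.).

Ignition mass of stage 1 = 262,000+36,700 + 87,600+6,000 + 10,200+709 + 2,160 = 405,369 kg.
Stage 1: m₀ = 405,369 kg, m_f = 405,369 − 262,000 = 143,369 kg; Δv = 293×9.81×ln(2.827) = 2874.3×1.0394 ≈ 2988 m/s.
Stage 2: m₀ = 106,669 kg, m_f = 106,669 − 87,600 = 19,069 kg; Δv = 424×9.81×ln(5.594) = 4159.4×1.7217 ≈ 7161 m/s.
Stage 3: m₀ = 13,069 kg, m_f = 13,069 − 10,200 = 2,869 kg; Δv = 358×9.81×ln(4.555) = 3512.0×1.5163 ≈ 5325 m/s.
Total Δv = 2988 + 7161 + 5325 = 15474 m/s.

Δv ≈ 15500 m/s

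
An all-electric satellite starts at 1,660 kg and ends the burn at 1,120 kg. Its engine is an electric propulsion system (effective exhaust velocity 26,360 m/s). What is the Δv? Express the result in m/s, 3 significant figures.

Δv ≈ 10400 m/s

Δv = v_e · ln(m₀/m_f) = 26360.0 × ln(1.482) = 26360.0 × 0.3935 ≈ 10372.4 m/s.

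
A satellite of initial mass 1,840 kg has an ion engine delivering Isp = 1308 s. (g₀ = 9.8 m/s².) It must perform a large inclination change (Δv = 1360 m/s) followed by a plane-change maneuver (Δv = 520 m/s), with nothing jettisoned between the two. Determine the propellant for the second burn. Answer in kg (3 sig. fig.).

propellant for the second burn ≈ 65.8 kg

v_e = Isp · g₀ = 1308 × 9.8 = 12818.4 m/s.
After the first burn: m = 1840 × exp(−1360/12818.4) = 1840 × 0.89934 = 1,654.79 kg.
After the second burn: m = 1,654.79 × exp(−520/12818.4) = 1,654.79 × 0.96025 = 1,589.01 kg.
Second-burn propellant = 1,654.79 − 1,589.01 = 65.78 kg.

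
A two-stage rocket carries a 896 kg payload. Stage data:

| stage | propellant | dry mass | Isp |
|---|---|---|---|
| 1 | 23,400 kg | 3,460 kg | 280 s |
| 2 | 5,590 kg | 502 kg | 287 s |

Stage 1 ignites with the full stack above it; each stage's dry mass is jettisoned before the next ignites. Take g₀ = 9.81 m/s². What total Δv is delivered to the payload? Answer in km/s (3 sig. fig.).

Ignition mass of stage 1 = 23,400+3,460 + 5,590+502 + 896 = 33,848 kg.
Stage 1: m₀ = 33,848 kg, m_f = 33,848 − 23,400 = 10,448 kg; Δv = 280×9.81×ln(3.24) = 2746.8×1.1755 ≈ 3229 m/s.
Stage 2: m₀ = 6,988 kg, m_f = 6,988 − 5,590 = 1,398 kg; Δv = 287×9.81×ln(4.999) = 2815.5×1.6092 ≈ 4531 m/s.
Total Δv = 3229 + 4531 = 7760 m/s.

Δv ≈ 7.76 km/s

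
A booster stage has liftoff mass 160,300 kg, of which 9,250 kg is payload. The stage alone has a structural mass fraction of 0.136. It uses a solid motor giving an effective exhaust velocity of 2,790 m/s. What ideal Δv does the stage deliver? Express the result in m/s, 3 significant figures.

Δv ≈ 4690 m/s

Stage wet mass = m₀ − payload = 160,300 − 9,250 = 151,050 kg.
Stage dry mass = ε × stage wet mass = 0.136 × 151,050 = 20,542.8 kg.
Burnout mass m_f = stage dry + payload = 20,542.8 + 9,250 = 29,792.8 kg.
Using Δv = v_e ln(m₀/m_f): Δv = v_e · ln(160,300/29,792.8) = 2790.0 × ln(5.38) = 2790.0 × 1.6828 ≈ 4695 m/s.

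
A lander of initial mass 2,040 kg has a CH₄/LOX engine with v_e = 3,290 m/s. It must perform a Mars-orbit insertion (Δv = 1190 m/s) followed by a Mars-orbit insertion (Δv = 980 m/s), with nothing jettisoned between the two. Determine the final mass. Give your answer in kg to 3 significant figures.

After the first burn: m = 2040 × exp(−1190/3290.0) = 2040 × 0.69649 = 1,420.84 kg.
After the second burn: m = 1,420.84 × exp(−980/3290.0) = 1,420.84 × 0.74240 = 1,054.83 kg.

final mass ≈ 1050 kg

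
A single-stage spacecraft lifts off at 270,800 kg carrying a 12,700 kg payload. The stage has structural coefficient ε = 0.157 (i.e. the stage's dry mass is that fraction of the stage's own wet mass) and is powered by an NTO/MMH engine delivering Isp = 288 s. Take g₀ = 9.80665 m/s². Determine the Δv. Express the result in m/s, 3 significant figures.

Δv ≈ 4590 m/s

Stage wet mass = m₀ − payload = 270,800 − 12,700 = 258,100 kg.
Stage dry mass = ε × stage wet mass = 0.157 × 258,100 = 40,521.7 kg.
Burnout mass m_f = stage dry + payload = 40,521.7 + 12,700 = 53,221.7 kg.
v_e = Isp · g₀ = 288 × 9.80665 = 2824.3 m/s.
By the Tsiolkovsky rocket equation, Δv = v_e · ln(270,800/53,221.7) = 2824.3 × ln(5.088) = 2824.3 × 1.6269 ≈ 4595 m/s.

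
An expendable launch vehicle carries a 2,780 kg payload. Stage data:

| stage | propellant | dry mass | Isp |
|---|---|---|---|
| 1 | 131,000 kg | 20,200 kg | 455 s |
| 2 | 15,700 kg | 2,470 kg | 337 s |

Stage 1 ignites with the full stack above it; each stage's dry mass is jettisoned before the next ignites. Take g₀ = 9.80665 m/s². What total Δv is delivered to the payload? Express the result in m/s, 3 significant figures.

Δv ≈ 11000 m/s

Ignition mass of stage 1 = 131,000+20,200 + 15,700+2,470 + 2,780 = 172,150 kg.
Stage 1: m₀ = 172,150 kg, m_f = 172,150 − 131,000 = 41,150 kg; Δv = 455×9.80665×ln(4.183) = 4462.0×1.4311 ≈ 6386 m/s.
Stage 2: m₀ = 20,950 kg, m_f = 20,950 − 15,700 = 5,250 kg; Δv = 337×9.80665×ln(3.99) = 3304.8×1.3839 ≈ 4574 m/s.
Total Δv = 6386 + 4574 = 10960 m/s.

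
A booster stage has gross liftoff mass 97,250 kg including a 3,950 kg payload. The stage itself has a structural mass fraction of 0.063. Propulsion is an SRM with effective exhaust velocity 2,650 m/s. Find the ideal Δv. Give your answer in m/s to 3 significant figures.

Stage wet mass = m₀ − payload = 97,250 − 3,950 = 93,300 kg.
Stage dry mass = ε × stage wet mass = 0.063 × 93,300 = 5,877.9 kg.
Burnout mass m_f = stage dry + payload = 5,877.9 + 3,950 = 9,827.9 kg.
Δv = v_e · ln(97,250/9,827.9) = 2650.0 × ln(9.895) = 2650.0 × 2.2921 ≈ 6074 m/s.

Δv ≈ 6070 m/s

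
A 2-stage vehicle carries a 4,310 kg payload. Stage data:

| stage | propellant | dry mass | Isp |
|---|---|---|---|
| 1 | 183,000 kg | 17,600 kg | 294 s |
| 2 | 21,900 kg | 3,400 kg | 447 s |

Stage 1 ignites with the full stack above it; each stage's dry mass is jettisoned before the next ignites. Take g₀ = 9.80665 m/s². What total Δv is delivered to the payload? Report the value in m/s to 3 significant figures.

Ignition mass of stage 1 = 183,000+17,600 + 21,900+3,400 + 4,310 = 230,210 kg.
Stage 1: m₀ = 230,210 kg, m_f = 230,210 − 183,000 = 47,210 kg; Δv = 294×9.80665×ln(4.876) = 2883.2×1.5844 ≈ 4568 m/s.
Stage 2: m₀ = 29,610 kg, m_f = 29,610 − 21,900 = 7,710 kg; Δv = 447×9.80665×ln(3.84) = 4383.6×1.3456 ≈ 5899 m/s.
Total Δv = 4568 + 5899 = 10467 m/s.

Δv ≈ 10500 m/s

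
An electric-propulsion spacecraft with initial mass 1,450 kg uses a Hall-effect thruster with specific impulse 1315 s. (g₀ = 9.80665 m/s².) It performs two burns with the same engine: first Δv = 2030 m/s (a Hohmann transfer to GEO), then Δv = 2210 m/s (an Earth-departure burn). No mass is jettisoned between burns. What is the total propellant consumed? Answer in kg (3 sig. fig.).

v_e = Isp · g₀ = 1315 × 9.80665 = 12895.7 m/s.
After the first burn: m = 1450 × exp(−2030/12895.7) = 1450 × 0.85435 = 1,238.81 kg.
After the second burn: m = 1,238.81 × exp(−2210/12895.7) = 1,238.81 × 0.84251 = 1,043.71 kg.
Total propellant = m₀ − m_final = 1450 − 1,043.71 = 406.29 kg.

total propellant consumed ≈ 406 kg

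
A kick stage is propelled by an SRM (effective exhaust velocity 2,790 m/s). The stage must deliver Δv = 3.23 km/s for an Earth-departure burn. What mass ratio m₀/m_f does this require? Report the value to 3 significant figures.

mass ratio ≈ 3.18

m₀/m_f = exp(Δv / v_e) = exp(3230 / 2790.0) = exp(1.1577) = 3.1826.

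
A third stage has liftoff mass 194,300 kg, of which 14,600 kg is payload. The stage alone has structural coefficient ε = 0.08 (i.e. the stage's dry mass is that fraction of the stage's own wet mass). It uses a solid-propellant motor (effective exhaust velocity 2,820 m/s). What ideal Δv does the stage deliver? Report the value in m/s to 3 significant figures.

Stage wet mass = m₀ − payload = 194,300 − 14,600 = 179,700 kg.
Stage dry mass = ε × stage wet mass = 0.08 × 179,700 = 14,376 kg.
Burnout mass m_f = stage dry + payload = 14,376 + 14,600 = 28,976 kg.
Δv = v_e · ln(194,300/28,976) = 2820.0 × ln(6.706) = 2820.0 × 1.9029 ≈ 5366 m/s.

Δv ≈ 5370 m/s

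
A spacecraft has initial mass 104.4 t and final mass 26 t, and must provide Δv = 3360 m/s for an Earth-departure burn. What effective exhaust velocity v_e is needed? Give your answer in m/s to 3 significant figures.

v_e ≈ 2420 m/s

ln(m₀/m_f) = ln(104400/26000) = ln(4.015) = 1.3901.
v_e = Δv / ln(m₀/m_f) = 3360 / 1.3901 = 2417.0 m/s.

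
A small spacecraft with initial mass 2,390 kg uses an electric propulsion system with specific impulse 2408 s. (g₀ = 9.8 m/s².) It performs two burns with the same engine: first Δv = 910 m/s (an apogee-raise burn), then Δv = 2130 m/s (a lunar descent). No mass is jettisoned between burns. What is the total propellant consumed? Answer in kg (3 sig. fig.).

v_e = Isp · g₀ = 2408 × 9.8 = 23598.4 m/s.
After the first burn: m = 2390 × exp(−910/23598.4) = 2390 × 0.96217 = 2,299.59 kg.
After the second burn: m = 2,299.59 × exp(−2130/23598.4) = 2,299.59 × 0.91369 = 2,101.11 kg.
Total propellant = m₀ − m_final = 2390 − 2,101.11 = 288.89 kg.

total propellant consumed ≈ 289 kg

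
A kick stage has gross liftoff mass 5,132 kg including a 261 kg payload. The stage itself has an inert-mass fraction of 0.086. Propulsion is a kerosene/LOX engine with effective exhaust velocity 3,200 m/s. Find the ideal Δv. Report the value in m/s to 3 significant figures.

Δv ≈ 6470 m/s

Stage wet mass = m₀ − payload = 5,132 − 261 = 4,871 kg.
Stage dry mass = ε × stage wet mass = 0.086 × 4,871 = 418.906 kg.
Burnout mass m_f = stage dry + payload = 418.906 + 261 = 679.906 kg.
Δv = v_e · ln(5,132/679.906) = 3200.0 × ln(7.548) = 3200.0 × 2.0213 ≈ 6468 m/s.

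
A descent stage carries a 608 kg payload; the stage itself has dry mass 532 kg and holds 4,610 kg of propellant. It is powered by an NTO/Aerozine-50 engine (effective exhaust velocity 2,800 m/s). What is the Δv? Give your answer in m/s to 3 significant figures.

m₀ = payload + dry + propellant = 608 + 532 + 4,610 = 5,750 kg.
m_f = payload + dry = 608 + 532 = 1,140 kg.
From the ideal rocket equation, Δv = v_e · ln(m₀/m_f) = 2800.0 × ln(5.044) = 2800.0 × 1.6182 ≈ 4530.9 m/s.

Δv ≈ 4530 m/s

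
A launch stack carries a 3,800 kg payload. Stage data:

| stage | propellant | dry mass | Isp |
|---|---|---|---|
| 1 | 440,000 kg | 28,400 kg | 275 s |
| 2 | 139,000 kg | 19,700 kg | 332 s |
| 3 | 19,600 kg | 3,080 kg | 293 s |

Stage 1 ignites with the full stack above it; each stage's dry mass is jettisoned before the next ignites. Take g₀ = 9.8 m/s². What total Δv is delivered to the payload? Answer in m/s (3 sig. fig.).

Ignition mass of stage 1 = 440,000+28,400 + 139,000+19,700 + 19,600+3,080 + 3,800 = 653,580 kg.
Stage 1: m₀ = 653,580 kg, m_f = 653,580 − 440,000 = 213,580 kg; Δv = 275×9.8×ln(3.06) = 2695.0×1.1185 ≈ 3014 m/s.
Stage 2: m₀ = 185,180 kg, m_f = 185,180 − 139,000 = 46,180 kg; Δv = 332×9.8×ln(4.01) = 3253.6×1.3888 ≈ 4519 m/s.
Stage 3: m₀ = 26,480 kg, m_f = 26,480 − 19,600 = 6,880 kg; Δv = 293×9.8×ln(3.849) = 2871.4×1.3478 ≈ 3870 m/s.
Total Δv = 3014 + 4519 + 3870 = 11403 m/s.

Δv ≈ 11400 m/s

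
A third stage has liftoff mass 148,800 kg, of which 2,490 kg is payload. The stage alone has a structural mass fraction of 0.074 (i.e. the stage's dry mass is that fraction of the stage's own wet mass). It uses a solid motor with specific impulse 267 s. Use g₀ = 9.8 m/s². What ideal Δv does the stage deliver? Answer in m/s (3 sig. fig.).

Δv ≈ 6320 m/s

Stage wet mass = m₀ − payload = 148,800 − 2,490 = 146,310 kg.
Stage dry mass = ε × stage wet mass = 0.074 × 146,310 = 10,826.9 kg.
Burnout mass m_f = stage dry + payload = 10,826.9 + 2,490 = 13,316.9 kg.
v_e = Isp · g₀ = 267 × 9.8 = 2616.6 m/s.
From the ideal rocket equation, Δv = v_e · ln(148,800/13,316.9) = 2616.6 × ln(11.17) = 2616.6 × 2.4136 ≈ 6315 m/s.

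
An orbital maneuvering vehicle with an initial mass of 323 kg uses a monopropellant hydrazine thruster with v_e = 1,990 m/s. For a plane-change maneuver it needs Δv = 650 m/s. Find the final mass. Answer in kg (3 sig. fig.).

final mass ≈ 233 kg

By the Tsiolkovsky rocket equation, m₀/m_f = exp(Δv / v_e) = exp(650 / 1990.0) = exp(0.3266) = 1.3863.
m_f = m₀ / 1.3863 = 323 / 1.3863 = 232.994 kg.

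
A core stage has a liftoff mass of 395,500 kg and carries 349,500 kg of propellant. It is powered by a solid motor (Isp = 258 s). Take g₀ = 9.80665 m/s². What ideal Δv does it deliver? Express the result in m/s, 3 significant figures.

v_e = Isp · g₀ = 258 × 9.80665 = 2530.1 m/s.
m_f = m₀ − m_prop = 395,500 − 349,500 = 46,000 kg.
Δv = v_e · ln(m₀/m_f) = 2530.1 × ln(8.598) = 2530.1 × 2.1515 ≈ 5443.6 m/s.

Δv ≈ 5440 m/s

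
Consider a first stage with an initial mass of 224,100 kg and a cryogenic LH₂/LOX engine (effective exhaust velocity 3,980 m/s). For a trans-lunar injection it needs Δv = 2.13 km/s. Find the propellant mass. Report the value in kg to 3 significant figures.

propellant mass ≈ 92900 kg

m₀/m_f = exp(Δv / v_e) = exp(2130 / 3980.0) = exp(0.5352) = 1.7077.
m_f = 224,100 / 1.7077 = 131,229 kg, so propellant = m₀ − m_f = 224,100 − 131,229 = 92,871 kg.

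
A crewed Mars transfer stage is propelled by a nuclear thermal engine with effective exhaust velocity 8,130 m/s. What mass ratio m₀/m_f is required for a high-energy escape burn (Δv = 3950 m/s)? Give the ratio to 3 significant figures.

mass ratio ≈ 1.63

From the ideal rocket equation, m₀/m_f = exp(Δv / v_e) = exp(3950 / 8130.0) = exp(0.4859) = 1.6256.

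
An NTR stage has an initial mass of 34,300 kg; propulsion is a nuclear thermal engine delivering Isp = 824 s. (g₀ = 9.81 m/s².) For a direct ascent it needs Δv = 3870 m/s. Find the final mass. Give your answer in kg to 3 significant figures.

v_e = Isp · g₀ = 824 × 9.81 = 8083.4 m/s.
From the ideal rocket equation, m₀/m_f = exp(Δv / v_e) = exp(3870 / 8083.4) = exp(0.4788) = 1.6141.
m_f = m₀ / 1.6141 = 34,300 / 1.6141 = 21,250.2 kg.

final mass ≈ 21300 kg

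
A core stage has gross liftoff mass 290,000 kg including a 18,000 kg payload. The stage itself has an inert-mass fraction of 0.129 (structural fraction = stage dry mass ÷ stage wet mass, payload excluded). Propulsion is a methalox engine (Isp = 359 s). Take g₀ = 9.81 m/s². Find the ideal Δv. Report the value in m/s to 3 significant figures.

Stage wet mass = m₀ − payload = 290,000 − 18,000 = 272,000 kg.
Stage dry mass = ε × stage wet mass = 0.129 × 272,000 = 35,088 kg.
Burnout mass m_f = stage dry + payload = 35,088 + 18,000 = 53,088 kg.
v_e = Isp · g₀ = 359 × 9.81 = 3521.8 m/s.
Δv = v_e · ln(290,000/53,088) = 3521.8 × ln(5.463) = 3521.8 × 1.6979 ≈ 5980 m/s.

Δv ≈ 5980 m/s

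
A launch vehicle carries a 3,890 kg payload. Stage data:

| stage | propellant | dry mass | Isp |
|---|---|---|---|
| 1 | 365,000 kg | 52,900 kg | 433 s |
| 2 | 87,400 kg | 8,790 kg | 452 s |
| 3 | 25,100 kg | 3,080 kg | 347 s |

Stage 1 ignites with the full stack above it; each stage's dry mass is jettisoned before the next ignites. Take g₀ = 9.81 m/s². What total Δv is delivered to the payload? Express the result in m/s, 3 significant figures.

Δv ≈ 15000 m/s

Ignition mass of stage 1 = 365,000+52,900 + 87,400+8,790 + 25,100+3,080 + 3,890 = 546,160 kg.
Stage 1: m₀ = 546,160 kg, m_f = 546,160 − 365,000 = 181,160 kg; Δv = 433×9.81×ln(3.015) = 4247.7×1.1035 ≈ 4688 m/s.
Stage 2: m₀ = 128,260 kg, m_f = 128,260 − 87,400 = 40,860 kg; Δv = 452×9.81×ln(3.139) = 4434.1×1.1439 ≈ 5072 m/s.
Stage 3: m₀ = 32,070 kg, m_f = 32,070 − 25,100 = 6,970 kg; Δv = 347×9.81×ln(4.601) = 3404.1×1.5263 ≈ 5196 m/s.
Total Δv = 4688 + 5072 + 5196 = 14956 m/s.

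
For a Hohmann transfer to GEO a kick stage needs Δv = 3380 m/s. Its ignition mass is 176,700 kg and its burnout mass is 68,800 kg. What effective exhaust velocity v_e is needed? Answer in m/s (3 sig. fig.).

v_e ≈ 3580 m/s

ln(m₀/m_f) = ln(176700/68800) = ln(2.568) = 0.9432.
v_e = Δv / ln(m₀/m_f) = 3380 / 0.9432 = 3583.4 m/s.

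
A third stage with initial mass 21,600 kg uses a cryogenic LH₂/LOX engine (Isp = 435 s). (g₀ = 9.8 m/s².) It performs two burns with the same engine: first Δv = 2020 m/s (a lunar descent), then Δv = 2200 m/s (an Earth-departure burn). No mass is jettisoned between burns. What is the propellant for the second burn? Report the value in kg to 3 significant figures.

v_e = Isp · g₀ = 435 × 9.8 = 4263.0 m/s.
After the first burn: m = 21600 × exp(−2020/4263.0) = 21600 × 0.62260 = 13,448.2 kg.
After the second burn: m = 13,448.2 × exp(−2200/4263.0) = 13,448.2 × 0.59686 = 8,026.69 kg.
Second-burn propellant = 13,448.2 − 8,026.69 = 5,421.51 kg.

propellant for the second burn ≈ 5420 kg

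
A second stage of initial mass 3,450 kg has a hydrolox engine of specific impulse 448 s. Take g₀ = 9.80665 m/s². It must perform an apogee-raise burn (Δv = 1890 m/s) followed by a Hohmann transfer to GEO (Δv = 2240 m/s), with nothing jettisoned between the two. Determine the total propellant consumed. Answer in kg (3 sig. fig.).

total propellant consumed ≈ 2100 kg

v_e = Isp · g₀ = 448 × 9.80665 = 4393.4 m/s.
After the first burn: m = 3450 × exp(−1890/4393.4) = 3450 × 0.65038 = 2,243.81 kg.
After the second burn: m = 2,243.81 × exp(−2240/4393.4) = 2,243.81 × 0.60058 = 1,347.59 kg.
Total propellant = m₀ − m_final = 3450 − 1,347.59 = 2,102.41 kg.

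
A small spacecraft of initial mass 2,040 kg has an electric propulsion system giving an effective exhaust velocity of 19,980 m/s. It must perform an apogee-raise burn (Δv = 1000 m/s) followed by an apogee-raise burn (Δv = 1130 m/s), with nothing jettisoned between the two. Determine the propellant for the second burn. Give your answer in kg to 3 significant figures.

After the first burn: m = 2040 × exp(−1000/19980.0) = 2040 × 0.95118 = 1,940.41 kg.
After the second burn: m = 1,940.41 × exp(−1130/19980.0) = 1,940.41 × 0.94501 = 1,833.71 kg.
Second-burn propellant = 1,940.41 − 1,833.71 = 106.7 kg.

propellant for the second burn ≈ 107 kg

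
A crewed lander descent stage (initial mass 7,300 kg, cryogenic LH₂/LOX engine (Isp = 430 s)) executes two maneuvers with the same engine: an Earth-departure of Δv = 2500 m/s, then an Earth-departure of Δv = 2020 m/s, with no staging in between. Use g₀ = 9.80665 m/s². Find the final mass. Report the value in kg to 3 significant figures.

final mass ≈ 2500 kg

v_e = Isp · g₀ = 430 × 9.80665 = 4216.9 m/s.
After the first burn: m = 7300 × exp(−2500/4216.9) = 7300 × 0.55275 = 4,035.08 kg.
After the second burn: m = 4,035.08 × exp(−2020/4216.9) = 4,035.08 × 0.61938 = 2,499.25 kg.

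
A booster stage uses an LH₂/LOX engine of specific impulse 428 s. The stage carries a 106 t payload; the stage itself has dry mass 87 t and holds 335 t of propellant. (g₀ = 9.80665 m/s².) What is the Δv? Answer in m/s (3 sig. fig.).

v_e = Isp · g₀ = 428 × 9.80665 = 4197.2 m/s.
m₀ = payload + dry + propellant = 106 + 87 + 335 = 528 t.
m_f = payload + dry = 106 + 87 = 193 t.
Δv = v_e · ln(m₀/m_f) = 4197.2 × ln(2.736) = 4197.2 × 1.0064 ≈ 4224.1 m/s.

Δv ≈ 4220 m/s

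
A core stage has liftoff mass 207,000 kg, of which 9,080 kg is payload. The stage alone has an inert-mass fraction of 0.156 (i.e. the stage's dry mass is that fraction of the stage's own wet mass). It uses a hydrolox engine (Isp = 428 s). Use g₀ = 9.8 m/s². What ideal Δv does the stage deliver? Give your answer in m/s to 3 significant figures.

Δv ≈ 6900 m/s

Stage wet mass = m₀ − payload = 207,000 − 9,080 = 197,920 kg.
Stage dry mass = ε × stage wet mass = 0.156 × 197,920 = 30,875.5 kg.
Burnout mass m_f = stage dry + payload = 30,875.5 + 9,080 = 39,955.5 kg.
v_e = Isp · g₀ = 428 × 9.8 = 4194.4 m/s.
Δv = v_e · ln(207,000/39,955.5) = 4194.4 × ln(5.181) = 4194.4 × 1.6450 ≈ 6900 m/s.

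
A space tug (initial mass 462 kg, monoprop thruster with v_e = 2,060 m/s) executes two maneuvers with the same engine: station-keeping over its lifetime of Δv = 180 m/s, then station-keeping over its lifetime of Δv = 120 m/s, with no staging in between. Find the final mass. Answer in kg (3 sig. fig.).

After the first burn: m = 462 × exp(−180/2060.0) = 462 × 0.91633 = 423.344 kg.
After the second burn: m = 423.344 × exp(−120/2060.0) = 423.344 × 0.94341 = 399.387 kg.

final mass ≈ 399 kg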